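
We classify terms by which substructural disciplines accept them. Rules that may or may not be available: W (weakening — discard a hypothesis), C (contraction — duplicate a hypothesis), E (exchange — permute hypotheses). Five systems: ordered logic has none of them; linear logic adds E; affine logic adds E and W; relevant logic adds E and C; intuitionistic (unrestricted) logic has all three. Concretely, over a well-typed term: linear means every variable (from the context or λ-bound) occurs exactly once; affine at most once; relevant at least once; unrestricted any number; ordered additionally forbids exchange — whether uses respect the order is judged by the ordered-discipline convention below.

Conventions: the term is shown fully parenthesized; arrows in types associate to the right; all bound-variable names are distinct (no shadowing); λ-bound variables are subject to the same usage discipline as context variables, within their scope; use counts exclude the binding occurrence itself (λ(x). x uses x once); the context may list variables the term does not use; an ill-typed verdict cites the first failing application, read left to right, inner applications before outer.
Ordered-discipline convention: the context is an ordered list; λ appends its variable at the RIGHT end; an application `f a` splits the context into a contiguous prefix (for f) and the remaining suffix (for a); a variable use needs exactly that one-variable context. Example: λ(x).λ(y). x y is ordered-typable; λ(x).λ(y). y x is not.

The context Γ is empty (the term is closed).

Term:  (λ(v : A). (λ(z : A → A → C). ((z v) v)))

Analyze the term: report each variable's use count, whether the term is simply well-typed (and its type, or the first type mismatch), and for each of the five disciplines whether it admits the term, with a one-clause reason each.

counts: v [bound]: 2×; z [bound]: 1×
order of uses: z, v, v
typing: well-typed at A → (A → A → C) → C
ordered ✗ (v ×2 used more than once (contraction))
linear ✗ (v ×2 used more than once (contraction))
affine ✗ (v ×2 used more than once (contraction))
relevant ✓ (v, z: all used, weakening unneeded)
unrestricted ✓ (type-checks (A → (A → A → C) → C) and nothing is barred)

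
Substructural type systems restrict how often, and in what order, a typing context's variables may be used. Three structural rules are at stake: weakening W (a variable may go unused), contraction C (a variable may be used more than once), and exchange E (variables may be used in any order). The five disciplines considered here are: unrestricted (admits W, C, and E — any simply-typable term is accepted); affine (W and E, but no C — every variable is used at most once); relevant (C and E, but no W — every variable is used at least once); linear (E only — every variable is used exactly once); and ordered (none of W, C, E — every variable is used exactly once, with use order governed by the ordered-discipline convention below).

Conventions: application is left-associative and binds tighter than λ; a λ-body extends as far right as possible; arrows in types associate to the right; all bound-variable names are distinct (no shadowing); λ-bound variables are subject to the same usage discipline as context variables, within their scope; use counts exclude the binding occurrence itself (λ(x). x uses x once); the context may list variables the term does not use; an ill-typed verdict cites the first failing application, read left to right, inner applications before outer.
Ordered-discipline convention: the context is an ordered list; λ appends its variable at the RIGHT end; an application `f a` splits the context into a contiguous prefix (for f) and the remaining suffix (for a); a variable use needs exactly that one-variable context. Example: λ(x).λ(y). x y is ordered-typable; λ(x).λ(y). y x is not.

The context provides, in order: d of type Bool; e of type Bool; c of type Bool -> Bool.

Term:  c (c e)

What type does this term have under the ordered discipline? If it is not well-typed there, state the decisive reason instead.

not well-typed under ordered — needs contraction — c ×2; needs weakening: d unused
usage: d ×0; e ×1; c ×2
left-to-right use order: c, c, e
typing: the term checks, with type Bool
per-discipline verdicts: ordered ✗ | linear ✗ | affine ✗ | relevant ✗ | unrestricted ✓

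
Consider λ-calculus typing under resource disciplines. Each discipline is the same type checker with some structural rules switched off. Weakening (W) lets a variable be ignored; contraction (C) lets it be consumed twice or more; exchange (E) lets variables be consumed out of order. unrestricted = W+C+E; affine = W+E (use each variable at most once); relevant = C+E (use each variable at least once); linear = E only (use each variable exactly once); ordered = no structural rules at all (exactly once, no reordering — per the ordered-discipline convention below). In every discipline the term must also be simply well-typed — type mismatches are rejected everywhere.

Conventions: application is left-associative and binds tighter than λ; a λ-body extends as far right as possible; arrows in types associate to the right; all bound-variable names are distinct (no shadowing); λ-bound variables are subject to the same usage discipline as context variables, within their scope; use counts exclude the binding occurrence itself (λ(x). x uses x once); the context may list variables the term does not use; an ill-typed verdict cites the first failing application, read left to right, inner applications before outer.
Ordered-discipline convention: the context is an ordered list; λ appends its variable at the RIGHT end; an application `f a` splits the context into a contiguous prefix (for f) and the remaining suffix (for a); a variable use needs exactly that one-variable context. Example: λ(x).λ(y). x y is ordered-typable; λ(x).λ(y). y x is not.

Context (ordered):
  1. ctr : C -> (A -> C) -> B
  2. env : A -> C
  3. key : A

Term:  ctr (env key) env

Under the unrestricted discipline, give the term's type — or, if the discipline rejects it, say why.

term : B
use counts: ctr: 1×, env: 2×, key: 1×
left-to-right use order: ctr, env, key, env
typing: well-typed — term : B
summary: ordered ✗ | linear ✗ | affine ✗ | relevant ✓ | unrestricted ✓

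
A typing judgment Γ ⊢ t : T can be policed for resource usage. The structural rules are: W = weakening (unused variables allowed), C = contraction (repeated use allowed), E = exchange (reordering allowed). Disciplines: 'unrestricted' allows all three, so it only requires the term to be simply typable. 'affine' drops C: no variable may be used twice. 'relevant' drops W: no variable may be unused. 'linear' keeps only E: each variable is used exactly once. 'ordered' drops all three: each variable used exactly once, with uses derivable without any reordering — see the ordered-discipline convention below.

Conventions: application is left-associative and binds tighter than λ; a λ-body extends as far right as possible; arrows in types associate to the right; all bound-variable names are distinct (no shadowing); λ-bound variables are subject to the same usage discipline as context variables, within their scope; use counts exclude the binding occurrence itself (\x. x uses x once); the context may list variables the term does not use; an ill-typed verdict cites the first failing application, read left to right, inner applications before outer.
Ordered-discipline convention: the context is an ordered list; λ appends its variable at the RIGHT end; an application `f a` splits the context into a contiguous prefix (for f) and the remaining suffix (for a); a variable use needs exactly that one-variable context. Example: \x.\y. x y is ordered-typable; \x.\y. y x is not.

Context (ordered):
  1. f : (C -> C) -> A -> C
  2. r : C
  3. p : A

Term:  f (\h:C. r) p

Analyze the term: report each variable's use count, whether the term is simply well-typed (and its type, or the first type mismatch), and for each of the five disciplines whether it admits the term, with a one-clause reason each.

use counts: f: 1×, r: 1×, p: 1×, h [bound]: 0×
left-to-right use order: f, r, p
typing: the term checks, with type C
ordered: ✗ — needs weakening: h unused
linear: ✗ — needs weakening: h unused
affine: ✓ — none of f, r, p, h used more than once
relevant: ✗ — needs weakening: h unused
unrestricted: ✓ — well-typed at C; no restrictions here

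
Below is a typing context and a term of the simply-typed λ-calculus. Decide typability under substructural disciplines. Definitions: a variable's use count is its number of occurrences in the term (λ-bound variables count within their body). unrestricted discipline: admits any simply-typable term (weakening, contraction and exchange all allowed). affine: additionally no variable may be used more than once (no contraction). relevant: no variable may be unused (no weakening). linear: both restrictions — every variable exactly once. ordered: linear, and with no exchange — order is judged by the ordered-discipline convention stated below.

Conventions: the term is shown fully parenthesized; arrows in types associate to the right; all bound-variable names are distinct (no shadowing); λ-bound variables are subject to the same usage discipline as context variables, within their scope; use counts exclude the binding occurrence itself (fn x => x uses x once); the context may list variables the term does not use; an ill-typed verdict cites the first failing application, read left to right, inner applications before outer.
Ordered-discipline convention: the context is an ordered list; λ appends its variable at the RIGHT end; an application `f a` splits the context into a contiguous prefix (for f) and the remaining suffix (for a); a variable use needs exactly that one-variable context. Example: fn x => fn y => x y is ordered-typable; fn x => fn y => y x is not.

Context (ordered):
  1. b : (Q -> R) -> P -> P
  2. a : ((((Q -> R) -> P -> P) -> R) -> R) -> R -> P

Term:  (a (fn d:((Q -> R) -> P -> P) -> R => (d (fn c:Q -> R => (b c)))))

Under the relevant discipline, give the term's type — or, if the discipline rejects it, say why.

term : R -> P
variable uses: b=1, a=1, d (λ-bound)=1, c (λ-bound)=1
order of uses: a, d, b, c
typing: well-typed at R -> P
all disciplines: ordered ✗, linear ✓, affine ✓, relevant ✓, unrestricted ✓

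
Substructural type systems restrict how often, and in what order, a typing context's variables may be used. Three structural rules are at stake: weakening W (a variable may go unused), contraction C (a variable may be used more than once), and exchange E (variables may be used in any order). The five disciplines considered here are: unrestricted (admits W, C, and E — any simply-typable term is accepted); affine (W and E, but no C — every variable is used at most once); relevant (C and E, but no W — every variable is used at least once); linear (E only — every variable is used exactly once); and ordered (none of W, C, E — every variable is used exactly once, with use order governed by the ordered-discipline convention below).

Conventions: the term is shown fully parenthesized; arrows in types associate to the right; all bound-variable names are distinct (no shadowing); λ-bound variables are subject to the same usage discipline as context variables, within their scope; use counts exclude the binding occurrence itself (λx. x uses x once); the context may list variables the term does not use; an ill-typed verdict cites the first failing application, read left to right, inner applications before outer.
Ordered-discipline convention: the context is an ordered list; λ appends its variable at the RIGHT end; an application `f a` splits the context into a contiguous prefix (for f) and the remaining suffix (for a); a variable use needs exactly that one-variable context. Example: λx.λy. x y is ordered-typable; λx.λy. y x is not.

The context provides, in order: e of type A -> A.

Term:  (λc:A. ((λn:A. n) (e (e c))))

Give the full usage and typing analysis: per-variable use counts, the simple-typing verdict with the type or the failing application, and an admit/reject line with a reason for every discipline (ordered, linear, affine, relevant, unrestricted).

counts: e: 2×, c (bound): 1×, n (bound): 1×
uses in reading order: n, e, e, c
typing: the term checks, with type A -> A
ordered: ✗ — e ×2 used more than once (contraction)
linear: ✗ — e ×2 used more than once (contraction)
affine: ✗ — e ×2 used more than once (contraction)
relevant: ✓ — at least one use each (e, c, n)
unrestricted: ✓ — well-typed at A -> A; no restrictions here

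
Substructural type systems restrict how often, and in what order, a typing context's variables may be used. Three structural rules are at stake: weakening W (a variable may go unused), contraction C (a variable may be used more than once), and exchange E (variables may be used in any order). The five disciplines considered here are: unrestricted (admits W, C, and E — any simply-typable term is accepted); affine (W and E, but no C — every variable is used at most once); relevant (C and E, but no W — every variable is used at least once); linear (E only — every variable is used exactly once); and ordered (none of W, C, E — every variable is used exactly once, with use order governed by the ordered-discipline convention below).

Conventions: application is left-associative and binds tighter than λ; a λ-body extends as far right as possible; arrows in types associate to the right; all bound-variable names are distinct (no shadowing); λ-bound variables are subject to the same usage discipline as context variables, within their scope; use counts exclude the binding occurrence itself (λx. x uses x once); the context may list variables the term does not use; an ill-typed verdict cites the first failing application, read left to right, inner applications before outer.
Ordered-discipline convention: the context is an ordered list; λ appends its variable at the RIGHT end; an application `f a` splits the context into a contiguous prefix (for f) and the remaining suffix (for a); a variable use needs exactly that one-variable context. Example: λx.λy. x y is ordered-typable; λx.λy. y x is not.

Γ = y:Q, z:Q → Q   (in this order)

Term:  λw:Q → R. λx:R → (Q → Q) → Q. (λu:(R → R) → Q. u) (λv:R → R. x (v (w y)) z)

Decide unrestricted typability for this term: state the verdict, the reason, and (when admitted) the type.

yes — well-typed at (Q → R) → (R → (Q → Q) → Q) → (R → R) → Q; no restrictions here; term : (Q → R) → (R → (Q → Q) → Q) → (R → R) → Q
variable uses: y ×1, z ×1, w (λ-bound) ×1, x (λ-bound) ×1, u (λ-bound) ×1, v (λ-bound) ×1
left-to-right use order: u, x, v, w, y, z
typing: ✓ — (Q → R) → (R → (Q → Q) → Q) → (R → R) → Q
across the five disciplines: ordered ✗ · linear ✓ · affine ✓ · relevant ✓ · unrestricted ✓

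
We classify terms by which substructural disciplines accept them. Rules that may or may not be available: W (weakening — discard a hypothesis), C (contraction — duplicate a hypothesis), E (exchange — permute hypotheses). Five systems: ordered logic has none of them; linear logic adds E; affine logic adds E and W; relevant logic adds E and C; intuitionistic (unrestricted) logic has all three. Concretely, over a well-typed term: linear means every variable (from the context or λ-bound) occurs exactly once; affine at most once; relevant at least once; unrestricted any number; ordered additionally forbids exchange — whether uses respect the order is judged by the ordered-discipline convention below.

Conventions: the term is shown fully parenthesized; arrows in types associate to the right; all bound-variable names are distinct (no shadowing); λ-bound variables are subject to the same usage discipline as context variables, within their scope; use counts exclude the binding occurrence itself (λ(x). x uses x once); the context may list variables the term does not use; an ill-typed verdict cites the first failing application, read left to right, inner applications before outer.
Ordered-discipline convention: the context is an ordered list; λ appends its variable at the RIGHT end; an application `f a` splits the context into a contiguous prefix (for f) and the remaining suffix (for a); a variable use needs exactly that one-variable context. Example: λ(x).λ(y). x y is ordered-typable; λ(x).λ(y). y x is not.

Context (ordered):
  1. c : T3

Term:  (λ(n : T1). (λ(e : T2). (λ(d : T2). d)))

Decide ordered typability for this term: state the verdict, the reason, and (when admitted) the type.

no — needs weakening: c, n, e unused
variable uses: c: 0×, n [bound]: 0×, e [bound]: 0×, d [bound]: 1×
use order (left to right): d
typing: well-typed at T1 → T2 → T2 → T2
across the five disciplines: ordered ✗ · linear ✗ · affine ✓ · relevant ✗ · unrestricted ✓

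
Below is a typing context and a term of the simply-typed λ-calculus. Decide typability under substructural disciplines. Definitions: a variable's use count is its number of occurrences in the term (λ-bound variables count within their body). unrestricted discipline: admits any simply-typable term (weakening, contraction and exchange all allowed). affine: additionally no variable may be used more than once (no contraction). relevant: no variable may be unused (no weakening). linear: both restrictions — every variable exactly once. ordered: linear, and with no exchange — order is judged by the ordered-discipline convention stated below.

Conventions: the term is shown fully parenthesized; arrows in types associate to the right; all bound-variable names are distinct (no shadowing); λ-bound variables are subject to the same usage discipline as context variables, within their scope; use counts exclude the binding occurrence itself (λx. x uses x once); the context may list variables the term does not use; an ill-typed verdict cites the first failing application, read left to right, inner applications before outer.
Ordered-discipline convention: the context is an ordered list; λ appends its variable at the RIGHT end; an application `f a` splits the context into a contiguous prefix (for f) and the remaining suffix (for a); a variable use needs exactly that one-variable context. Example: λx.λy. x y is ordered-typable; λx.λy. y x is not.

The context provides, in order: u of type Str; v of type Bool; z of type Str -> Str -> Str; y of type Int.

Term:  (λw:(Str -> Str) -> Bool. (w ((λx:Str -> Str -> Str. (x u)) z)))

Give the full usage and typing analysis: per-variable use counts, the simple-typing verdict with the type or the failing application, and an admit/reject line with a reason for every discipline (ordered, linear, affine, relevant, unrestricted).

usage: u ×1; v ×0; z ×1; y ×0; w (bound) ×1; x (bound) ×1
left-to-right use order: w, x, u, z
typing: ✓ — ((Str -> Str) -> Bool) -> Bool
ordered: ✗, unused: v, y — weakening required
linear: ✗, unused: v, y — weakening required
affine: ✓, at most one use each (u, v, z, y, w, x)
relevant: ✗, unused: v, y — weakening required
unrestricted: ✓, typability at ((Str -> Str) -> Bool) -> Bool is all that's needed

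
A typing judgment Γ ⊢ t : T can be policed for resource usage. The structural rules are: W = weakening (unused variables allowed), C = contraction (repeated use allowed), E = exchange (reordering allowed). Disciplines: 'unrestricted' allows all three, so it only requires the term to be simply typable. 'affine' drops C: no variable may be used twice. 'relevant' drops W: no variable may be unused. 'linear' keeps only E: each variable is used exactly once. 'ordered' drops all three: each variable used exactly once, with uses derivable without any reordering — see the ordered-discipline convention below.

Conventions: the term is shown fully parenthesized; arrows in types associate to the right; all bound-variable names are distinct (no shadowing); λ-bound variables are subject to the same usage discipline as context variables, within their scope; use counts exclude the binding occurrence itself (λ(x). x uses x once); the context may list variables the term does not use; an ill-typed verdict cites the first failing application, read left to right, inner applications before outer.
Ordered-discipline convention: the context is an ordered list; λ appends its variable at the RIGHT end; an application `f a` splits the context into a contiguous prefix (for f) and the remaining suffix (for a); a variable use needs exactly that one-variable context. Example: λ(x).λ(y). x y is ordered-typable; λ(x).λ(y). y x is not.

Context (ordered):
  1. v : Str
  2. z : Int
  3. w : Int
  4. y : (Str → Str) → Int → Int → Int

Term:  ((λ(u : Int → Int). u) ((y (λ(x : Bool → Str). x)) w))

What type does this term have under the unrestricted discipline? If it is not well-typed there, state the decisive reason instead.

not well-typed under unrestricted — a type mismatch blocks all five
counts: v=0, z=0, w=1, y=1, u (bound)=1, x (bound)=1
order of uses: u, y, x, w
typing: ill-typed: argument of type (Bool → Str) → Bool → Str where Str → Str is required
across the five disciplines: ordered ✗, linear ✗, affine ✗, relevant ✗, unrestricted ✗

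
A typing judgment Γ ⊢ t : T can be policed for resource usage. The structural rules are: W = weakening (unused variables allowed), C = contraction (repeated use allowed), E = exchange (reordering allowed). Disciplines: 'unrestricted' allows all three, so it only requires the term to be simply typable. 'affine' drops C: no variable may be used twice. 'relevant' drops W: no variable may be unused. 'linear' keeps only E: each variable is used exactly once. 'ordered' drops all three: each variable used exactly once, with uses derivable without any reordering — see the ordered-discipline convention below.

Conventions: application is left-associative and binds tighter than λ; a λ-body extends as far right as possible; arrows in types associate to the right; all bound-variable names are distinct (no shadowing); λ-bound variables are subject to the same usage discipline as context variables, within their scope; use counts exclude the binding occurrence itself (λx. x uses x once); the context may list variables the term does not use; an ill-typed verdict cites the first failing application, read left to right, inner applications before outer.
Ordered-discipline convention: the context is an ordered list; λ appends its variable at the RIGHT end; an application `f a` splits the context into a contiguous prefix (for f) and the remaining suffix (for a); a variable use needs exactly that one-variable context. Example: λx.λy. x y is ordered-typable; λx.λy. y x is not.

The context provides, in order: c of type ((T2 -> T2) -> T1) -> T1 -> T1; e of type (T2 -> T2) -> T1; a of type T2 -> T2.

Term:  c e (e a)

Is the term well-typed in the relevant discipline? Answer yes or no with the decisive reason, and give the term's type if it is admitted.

yes — every one of c, e, a appears; term : T1
use counts: c ×1, e ×2, a ×1
order of uses: c, e, e, a
typing: the term checks, with type T1
summary: ordered ✗ | linear ✗ | affine ✗ | relevant ✓ | unrestricted ✓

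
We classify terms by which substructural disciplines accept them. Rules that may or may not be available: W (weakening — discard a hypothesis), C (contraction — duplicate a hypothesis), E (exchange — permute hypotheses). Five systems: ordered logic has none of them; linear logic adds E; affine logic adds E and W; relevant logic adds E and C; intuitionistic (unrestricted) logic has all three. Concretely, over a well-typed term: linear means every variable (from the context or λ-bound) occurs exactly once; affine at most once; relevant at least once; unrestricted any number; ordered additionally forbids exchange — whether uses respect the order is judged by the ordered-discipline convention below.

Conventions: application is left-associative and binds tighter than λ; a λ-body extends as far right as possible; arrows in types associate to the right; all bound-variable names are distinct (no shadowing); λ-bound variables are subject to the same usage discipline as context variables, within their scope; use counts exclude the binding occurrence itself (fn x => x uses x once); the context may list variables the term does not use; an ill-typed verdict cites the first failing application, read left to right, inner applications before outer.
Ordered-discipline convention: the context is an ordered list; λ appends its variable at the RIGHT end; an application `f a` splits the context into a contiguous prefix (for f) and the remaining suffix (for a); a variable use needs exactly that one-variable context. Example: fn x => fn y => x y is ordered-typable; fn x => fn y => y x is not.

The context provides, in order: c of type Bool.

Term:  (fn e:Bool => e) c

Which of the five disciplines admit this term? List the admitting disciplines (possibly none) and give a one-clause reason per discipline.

accepted by: ordered, linear, affine, relevant, unrestricted
counts: c=1, e (bound)=1
order of uses: e, c
typing: ✓ — Bool
ordered: ✓, c, e once each; derivable with no W/C/E
linear: ✓, c, e: one use apiece
affine: ✓, none of c, e used more than once
relevant: ✓, every one of c, e appears
unrestricted: ✓, simply typable at Bool; W, C, E all held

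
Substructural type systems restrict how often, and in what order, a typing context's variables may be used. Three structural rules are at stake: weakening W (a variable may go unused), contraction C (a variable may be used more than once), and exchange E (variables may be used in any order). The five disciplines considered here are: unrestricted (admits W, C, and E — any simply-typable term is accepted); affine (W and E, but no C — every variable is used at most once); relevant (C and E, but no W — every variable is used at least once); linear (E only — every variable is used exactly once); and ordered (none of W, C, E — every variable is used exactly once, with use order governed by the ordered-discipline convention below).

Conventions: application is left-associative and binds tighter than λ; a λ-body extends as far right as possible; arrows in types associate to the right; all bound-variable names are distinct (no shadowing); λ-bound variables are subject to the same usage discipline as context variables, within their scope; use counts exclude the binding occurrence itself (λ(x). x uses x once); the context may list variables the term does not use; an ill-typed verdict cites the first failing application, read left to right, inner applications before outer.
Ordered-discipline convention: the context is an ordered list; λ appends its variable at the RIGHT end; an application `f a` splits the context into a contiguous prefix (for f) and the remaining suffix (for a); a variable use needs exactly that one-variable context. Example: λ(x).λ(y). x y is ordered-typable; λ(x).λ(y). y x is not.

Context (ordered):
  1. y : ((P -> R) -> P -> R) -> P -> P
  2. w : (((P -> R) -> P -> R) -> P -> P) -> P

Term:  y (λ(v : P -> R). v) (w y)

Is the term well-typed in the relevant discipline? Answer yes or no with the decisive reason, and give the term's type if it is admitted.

yes — y, w, v: all used, weakening unneeded; term : P
counts: y: 2; w: 1; v (λ-bound): 1
order of uses: y, v, w, y
typing: well-typed at P
all disciplines: ordered ✗ · linear ✗ · affine ✗ · relevant ✓ · unrestricted ✓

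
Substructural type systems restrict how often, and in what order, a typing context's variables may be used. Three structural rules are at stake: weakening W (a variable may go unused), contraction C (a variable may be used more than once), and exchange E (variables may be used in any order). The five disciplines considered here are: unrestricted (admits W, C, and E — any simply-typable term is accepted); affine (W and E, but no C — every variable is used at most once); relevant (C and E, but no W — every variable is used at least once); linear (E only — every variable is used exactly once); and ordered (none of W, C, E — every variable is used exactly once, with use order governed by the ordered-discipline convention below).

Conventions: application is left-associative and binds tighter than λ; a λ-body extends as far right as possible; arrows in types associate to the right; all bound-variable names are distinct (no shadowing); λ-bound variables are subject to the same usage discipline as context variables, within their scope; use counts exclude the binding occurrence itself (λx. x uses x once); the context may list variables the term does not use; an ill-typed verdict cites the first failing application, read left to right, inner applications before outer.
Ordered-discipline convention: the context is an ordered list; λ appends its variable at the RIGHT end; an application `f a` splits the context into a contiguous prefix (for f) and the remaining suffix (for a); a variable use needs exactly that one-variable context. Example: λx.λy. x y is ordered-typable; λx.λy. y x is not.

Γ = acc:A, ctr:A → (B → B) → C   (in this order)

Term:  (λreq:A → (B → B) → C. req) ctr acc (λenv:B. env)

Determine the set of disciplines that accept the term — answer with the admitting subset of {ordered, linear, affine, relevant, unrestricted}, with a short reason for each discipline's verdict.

admitting disciplines: linear, affine, relevant, unrestricted
variable uses: acc ×1; ctr ×1; req (bound) ×1; env (bound) ×1
left-to-right use order: req, ctr, acc, env
typing: well-typed at C
ordered ✗ (use order req, ctr, acc, env needs exchange)
linear ✓ (exactly-once usage across acc, ctr, req, env)
affine ✓ (none of acc, ctr, req, env used more than once)
relevant ✓ (at least one use each (acc, ctr, req, env))
unrestricted ✓ (type-checks (C) and nothing is barred)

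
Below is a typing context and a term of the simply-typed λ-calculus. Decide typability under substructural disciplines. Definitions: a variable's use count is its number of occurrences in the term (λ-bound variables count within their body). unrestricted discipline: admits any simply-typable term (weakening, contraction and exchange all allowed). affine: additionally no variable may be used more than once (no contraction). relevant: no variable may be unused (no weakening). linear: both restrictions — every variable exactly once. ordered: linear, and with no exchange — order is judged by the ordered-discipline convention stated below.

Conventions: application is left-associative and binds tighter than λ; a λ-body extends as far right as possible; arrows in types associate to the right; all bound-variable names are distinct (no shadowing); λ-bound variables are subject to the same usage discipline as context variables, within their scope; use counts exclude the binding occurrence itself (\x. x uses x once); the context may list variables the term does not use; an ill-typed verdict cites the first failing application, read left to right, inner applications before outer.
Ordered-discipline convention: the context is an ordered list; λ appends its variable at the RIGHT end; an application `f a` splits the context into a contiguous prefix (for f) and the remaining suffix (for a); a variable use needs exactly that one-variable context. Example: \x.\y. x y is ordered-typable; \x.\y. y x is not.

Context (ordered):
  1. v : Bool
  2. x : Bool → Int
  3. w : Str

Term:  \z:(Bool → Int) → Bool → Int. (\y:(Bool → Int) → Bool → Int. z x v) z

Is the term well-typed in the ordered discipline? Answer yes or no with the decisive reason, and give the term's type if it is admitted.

no — repeated use of z ×2; unused: w, y — weakening required
usage: v ×1; x ×1; w ×0; z (λ-bound) ×2; y (λ-bound) ×0
left-to-right use order: z, x, v, z
typing: ✓ — ((Bool → Int) → Bool → Int) → Int
all disciplines: ordered ✗, linear ✗, affine ✗, relevant ✗, unrestricted ✓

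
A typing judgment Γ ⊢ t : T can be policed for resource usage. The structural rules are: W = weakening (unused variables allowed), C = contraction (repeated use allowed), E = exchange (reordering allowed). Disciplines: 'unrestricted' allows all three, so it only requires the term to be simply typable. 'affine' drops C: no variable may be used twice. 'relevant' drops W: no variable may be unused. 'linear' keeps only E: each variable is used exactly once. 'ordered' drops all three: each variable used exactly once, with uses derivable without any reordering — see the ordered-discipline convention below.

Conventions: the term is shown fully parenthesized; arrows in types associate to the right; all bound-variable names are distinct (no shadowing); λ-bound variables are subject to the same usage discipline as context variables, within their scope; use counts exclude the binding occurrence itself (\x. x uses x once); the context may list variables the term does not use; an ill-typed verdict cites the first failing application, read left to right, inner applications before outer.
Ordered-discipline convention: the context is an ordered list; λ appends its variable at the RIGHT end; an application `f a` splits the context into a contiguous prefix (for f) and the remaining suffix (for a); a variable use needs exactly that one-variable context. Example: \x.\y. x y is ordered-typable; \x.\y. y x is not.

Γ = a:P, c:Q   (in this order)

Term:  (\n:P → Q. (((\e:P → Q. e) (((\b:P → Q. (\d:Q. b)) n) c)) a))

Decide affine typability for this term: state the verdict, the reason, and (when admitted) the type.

yes — a, c, n, e, b, d: no repeats, contraction unneeded; term : (P → Q) → Q
variable uses: a: 1×, c: 1×, n (bound): 1×, e (bound): 1×, b (bound): 1×, d (bound): 0×
uses in reading order: e, b, n, c, a
typing: ✓ — (P → Q) → Q
summary: ordered ✗; linear ✗; affine ✓; relevant ✗; unrestricted ✓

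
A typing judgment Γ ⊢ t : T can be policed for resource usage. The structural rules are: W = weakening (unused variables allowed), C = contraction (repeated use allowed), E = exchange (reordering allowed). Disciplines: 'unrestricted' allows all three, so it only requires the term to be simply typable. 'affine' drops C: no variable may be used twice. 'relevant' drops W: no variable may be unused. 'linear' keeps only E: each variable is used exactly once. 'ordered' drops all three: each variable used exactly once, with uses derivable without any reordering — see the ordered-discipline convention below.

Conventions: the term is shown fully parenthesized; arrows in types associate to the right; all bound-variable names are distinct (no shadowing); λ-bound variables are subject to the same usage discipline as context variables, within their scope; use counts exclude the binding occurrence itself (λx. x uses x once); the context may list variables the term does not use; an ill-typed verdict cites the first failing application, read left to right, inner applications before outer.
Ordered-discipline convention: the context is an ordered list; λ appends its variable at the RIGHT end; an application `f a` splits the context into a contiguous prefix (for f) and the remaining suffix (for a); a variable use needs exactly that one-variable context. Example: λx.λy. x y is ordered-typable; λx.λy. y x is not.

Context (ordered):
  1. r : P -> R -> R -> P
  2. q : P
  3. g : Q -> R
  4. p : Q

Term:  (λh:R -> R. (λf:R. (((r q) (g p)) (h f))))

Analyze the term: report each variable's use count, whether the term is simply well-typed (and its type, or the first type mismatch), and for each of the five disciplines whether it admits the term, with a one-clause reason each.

counts: r: 1; q: 1; g: 1; p: 1; h (λ-bound): 1; f (λ-bound): 1
use order (left to right): r, q, g, p, h, f
typing: the term checks, with type (R -> R) -> R -> P
ordered: ✓, single-use (r, q, g, p, h, f), ordered derivation ok
linear: ✓, r, q, g, p, h, f: one use apiece
affine: ✓, no duplicate uses among r, q, g, p, h, f
relevant: ✓, none of r, q, g, p, h, f goes unused
unrestricted: ✓, simply typable at (R -> R) -> R -> P; W, C, E all held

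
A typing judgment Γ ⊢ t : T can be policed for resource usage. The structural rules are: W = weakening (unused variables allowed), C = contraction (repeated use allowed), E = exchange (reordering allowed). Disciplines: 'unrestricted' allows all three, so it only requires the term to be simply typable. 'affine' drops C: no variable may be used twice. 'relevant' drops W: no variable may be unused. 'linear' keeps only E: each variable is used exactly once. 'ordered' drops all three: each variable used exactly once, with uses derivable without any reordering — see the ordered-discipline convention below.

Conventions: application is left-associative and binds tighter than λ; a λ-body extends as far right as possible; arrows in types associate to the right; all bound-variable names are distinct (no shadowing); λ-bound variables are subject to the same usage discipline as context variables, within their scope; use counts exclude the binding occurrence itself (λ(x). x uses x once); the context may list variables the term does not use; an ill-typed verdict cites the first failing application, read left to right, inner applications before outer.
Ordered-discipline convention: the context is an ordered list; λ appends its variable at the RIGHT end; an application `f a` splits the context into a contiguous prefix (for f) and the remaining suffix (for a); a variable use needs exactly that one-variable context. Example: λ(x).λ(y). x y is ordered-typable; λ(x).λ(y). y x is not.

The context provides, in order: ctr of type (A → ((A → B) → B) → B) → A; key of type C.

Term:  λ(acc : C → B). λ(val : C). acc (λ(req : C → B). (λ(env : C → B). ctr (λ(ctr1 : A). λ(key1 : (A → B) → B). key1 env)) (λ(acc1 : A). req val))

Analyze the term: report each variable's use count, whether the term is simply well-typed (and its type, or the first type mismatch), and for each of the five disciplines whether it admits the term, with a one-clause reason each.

counts: ctr: 1; key: 0; acc (λ-bound): 1; val (λ-bound): 1; req (λ-bound): 1; env (λ-bound): 1; ctr1 (λ-bound): 0; key1 (λ-bound): 1; acc1 (λ-bound): 0
uses in reading order: acc, ctr, key1, env, req, val
typing: ill-typed: an application expects A → B but receives C → B
ordered: ✗ — a type mismatch blocks all five
linear: ✗ — the type mismatch rejects it
affine: ✗ — not simply typable
relevant: ✗ — fails simple typing
unrestricted: ✗ — a type mismatch blocks all five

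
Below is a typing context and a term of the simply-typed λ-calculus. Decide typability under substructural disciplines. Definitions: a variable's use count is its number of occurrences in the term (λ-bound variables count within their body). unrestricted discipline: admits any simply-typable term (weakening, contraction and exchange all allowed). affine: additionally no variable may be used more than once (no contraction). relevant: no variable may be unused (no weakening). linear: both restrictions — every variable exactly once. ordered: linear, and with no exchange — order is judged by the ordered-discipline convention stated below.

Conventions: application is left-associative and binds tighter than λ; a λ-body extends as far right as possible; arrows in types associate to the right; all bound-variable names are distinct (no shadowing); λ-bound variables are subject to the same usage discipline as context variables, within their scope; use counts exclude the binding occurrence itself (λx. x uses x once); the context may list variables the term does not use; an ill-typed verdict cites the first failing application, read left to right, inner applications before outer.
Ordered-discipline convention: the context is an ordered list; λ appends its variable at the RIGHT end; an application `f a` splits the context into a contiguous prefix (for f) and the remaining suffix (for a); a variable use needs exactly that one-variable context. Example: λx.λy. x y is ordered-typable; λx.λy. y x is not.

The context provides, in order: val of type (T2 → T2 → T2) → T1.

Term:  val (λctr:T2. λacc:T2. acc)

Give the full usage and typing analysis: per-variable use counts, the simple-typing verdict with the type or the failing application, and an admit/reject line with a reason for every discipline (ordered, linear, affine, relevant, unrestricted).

usage: val=1, ctr (λ-bound)=0, acc (λ-bound)=1
order of uses: val, acc
typing: well-typed at T1
ordered: ✗, unused: ctr — weakening required
linear: ✗, unused: ctr — weakening required
affine: ✓, at most one use each (val, ctr, acc)
relevant: ✗, unused: ctr — weakening required
unrestricted: ✓, simply typable at T1; W, C, E all held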